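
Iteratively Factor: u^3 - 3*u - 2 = (u + 1)*(u^2 - u - 2) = (u - 2)*(u + 1)*(u + 1)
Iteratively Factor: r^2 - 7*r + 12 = (r - 3)*(r - 4)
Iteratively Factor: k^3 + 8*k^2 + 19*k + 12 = (k + 1)*(k^2 + 7*k + 12) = (k + 1)*(k + 4)*(k + 3)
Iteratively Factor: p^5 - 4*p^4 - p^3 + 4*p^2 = (p)*(p^4 - 4*p^3 - p^2 + 4*p) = p*(p - 1)*(p^3 - 3*p^2 - 4*p) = p*(p - 4)*(p - 1)*(p^2 + p) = p^2*(p - 4)*(p - 1)*(p + 1)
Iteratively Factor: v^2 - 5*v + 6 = (v - 3)*(v - 2)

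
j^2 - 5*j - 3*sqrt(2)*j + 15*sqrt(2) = (j - 5)*(j - 3*sqrt(2))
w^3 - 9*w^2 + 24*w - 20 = (w - 5)*(w - 2)^2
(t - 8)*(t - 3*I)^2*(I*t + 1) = I*t^4 + 7*t^3 - 8*I*t^3 - 56*t^2 - 15*I*t^2 - 9*t + 120*I*t + 72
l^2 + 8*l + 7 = (l + 1)*(l + 7)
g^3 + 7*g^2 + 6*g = g*(g + 1)*(g + 6)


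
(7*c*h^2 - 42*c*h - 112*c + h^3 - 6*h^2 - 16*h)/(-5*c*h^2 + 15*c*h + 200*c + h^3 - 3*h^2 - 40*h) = (-7*c*h - 14*c - h^2 - 2*h)/(5*c*h + 25*c - h^2 - 5*h)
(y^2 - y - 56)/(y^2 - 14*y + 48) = (y + 7)/(y - 6)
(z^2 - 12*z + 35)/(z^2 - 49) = (z - 5)/(z + 7)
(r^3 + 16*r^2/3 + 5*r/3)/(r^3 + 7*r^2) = (3*r^2 + 16*r + 5)/(3*r*(r + 7))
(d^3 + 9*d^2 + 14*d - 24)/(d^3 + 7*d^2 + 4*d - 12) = (d + 4)/(d + 2)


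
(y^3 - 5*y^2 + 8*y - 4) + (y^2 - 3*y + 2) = y^3 - 4*y^2 + 5*y - 2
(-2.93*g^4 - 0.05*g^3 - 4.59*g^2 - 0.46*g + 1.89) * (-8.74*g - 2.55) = 25.6082*g^5 + 7.9085*g^4 + 40.2441*g^3 + 15.7249*g^2 - 15.3456*g - 4.8195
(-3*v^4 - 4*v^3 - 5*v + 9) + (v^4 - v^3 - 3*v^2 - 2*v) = -2*v^4 - 5*v^3 - 3*v^2 - 7*v + 9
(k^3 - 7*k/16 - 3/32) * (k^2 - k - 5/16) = k^5 - k^4 - 3*k^3/4 + 11*k^2/32 + 59*k/256 + 15/512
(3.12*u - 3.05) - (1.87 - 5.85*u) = 8.97*u - 4.92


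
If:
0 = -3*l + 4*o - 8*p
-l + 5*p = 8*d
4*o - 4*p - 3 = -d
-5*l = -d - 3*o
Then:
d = 31/345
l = 212/345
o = 343/345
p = 4/15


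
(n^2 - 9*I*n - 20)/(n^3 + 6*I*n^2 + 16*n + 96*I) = (n - 5*I)/(n^2 + 10*I*n - 24)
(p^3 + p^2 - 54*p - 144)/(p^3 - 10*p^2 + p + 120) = (p + 6)/(p - 5)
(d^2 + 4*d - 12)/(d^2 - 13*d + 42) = (d^2 + 4*d - 12)/(d^2 - 13*d + 42)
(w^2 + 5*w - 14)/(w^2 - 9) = (w^2 + 5*w - 14)/(w^2 - 9)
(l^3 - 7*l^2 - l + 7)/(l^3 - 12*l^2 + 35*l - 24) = (l^2 - 6*l - 7)/(l^2 - 11*l + 24)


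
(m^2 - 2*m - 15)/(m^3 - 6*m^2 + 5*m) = (m + 3)/(m*(m - 1))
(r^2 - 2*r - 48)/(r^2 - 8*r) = (r + 6)/r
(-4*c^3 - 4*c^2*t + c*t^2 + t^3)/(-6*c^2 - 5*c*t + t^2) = (-4*c^2 + t^2)/(-6*c + t)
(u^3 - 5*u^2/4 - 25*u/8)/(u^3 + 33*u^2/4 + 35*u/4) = (u - 5/2)/(u + 7)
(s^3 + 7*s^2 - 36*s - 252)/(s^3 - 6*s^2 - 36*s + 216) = (s + 7)/(s - 6)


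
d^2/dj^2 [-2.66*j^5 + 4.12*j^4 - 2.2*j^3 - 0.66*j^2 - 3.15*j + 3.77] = -53.2*j^3 + 49.44*j^2 - 13.2*j - 1.32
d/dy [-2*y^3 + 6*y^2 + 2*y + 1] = -6*y^2 + 12*y + 2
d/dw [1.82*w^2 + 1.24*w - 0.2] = 3.64*w + 1.24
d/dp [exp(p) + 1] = exp(p)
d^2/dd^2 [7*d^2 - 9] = 14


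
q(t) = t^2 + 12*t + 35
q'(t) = 2*t + 12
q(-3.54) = 5.05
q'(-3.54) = 4.92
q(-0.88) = 25.21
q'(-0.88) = 10.24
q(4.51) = 109.46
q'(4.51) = 21.02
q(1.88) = 61.09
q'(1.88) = 15.76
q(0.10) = 36.21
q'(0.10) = 12.20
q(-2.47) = 11.46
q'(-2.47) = 7.06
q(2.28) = 67.56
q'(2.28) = 16.56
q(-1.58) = 18.54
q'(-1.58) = 8.84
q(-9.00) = 8.00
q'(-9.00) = -6.00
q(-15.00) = 80.00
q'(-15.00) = -18.00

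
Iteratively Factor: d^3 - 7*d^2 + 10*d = (d - 5)*(d^2 - 2*d) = d*(d - 5)*(d - 2)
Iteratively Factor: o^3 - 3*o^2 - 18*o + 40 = (o - 2)*(o^2 - o - 20) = (o - 5)*(o - 2)*(o + 4)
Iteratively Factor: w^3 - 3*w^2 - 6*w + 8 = (w - 1)*(w^2 - 2*w - 8) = (w - 4)*(w - 1)*(w + 2)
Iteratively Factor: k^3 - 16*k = (k + 4)*(k^2 - 4*k) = (k - 4)*(k + 4)*(k)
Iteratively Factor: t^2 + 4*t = (t + 4)*(t)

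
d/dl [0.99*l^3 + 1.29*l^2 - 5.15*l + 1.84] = 2.97*l^2 + 2.58*l - 5.15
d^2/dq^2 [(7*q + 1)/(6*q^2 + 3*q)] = 2*(28*q^3 + 12*q^2 + 6*q + 1)/(3*q^3*(8*q^3 + 12*q^2 + 6*q + 1))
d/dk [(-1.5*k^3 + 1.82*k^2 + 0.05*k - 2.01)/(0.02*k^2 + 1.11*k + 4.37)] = (-0.03*k^4 - 3.33*k^3 - 17.6458*k^2 + 15.9872*k + 2.4496)/(0.0004*k^4 + 0.0444*k^3 + 1.4069*k^2 + 9.7014*k + 19.0969)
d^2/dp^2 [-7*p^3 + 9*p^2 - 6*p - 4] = 18 - 42*p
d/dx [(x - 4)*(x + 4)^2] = (x + 4)*(3*x - 4)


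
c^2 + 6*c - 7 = (c - 1)*(c + 7)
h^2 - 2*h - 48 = (h - 8)*(h + 6)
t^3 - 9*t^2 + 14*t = t*(t - 7)*(t - 2)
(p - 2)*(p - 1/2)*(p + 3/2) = p^3 - p^2 - 11*p/4 + 3/2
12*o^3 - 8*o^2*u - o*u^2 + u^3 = (-2*o + u)^2*(3*o + u)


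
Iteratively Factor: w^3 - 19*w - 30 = (w + 3)*(w^2 - 3*w - 10) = (w + 2)*(w + 3)*(w - 5)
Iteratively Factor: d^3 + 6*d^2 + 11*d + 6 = (d + 2)*(d^2 + 4*d + 3) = (d + 2)*(d + 3)*(d + 1)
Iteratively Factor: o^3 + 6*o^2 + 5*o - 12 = (o + 3)*(o^2 + 3*o - 4) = (o + 3)*(o + 4)*(o - 1)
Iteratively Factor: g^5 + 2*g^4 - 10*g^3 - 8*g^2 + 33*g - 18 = (g - 1)*(g^4 + 3*g^3 - 7*g^2 - 15*g + 18) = (g - 1)*(g + 3)*(g^3 - 7*g + 6) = (g - 2)*(g - 1)*(g + 3)*(g^2 + 2*g - 3) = (g - 2)*(g - 1)^2*(g + 3)*(g + 3)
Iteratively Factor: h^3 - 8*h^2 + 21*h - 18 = (h - 2)*(h^2 - 6*h + 9) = (h - 3)*(h - 2)*(h - 3)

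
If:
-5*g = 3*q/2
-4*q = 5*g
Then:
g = 0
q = 0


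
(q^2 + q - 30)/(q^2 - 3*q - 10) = (q + 6)/(q + 2)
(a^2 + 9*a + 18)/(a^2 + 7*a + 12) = (a + 6)/(a + 4)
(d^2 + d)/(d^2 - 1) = d/(d - 1)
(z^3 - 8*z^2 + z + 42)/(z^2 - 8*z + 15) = (z^2 - 5*z - 14)/(z - 5)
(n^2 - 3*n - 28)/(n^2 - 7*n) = (n + 4)/n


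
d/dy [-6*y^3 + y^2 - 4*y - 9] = -18*y^2 + 2*y - 4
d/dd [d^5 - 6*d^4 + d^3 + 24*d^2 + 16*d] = 5*d^4 - 24*d^3 + 3*d^2 + 48*d + 16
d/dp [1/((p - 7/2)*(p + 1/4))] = 16*(13 - 8*p)/(64*p^4 - 416*p^3 + 564*p^2 + 364*p + 49)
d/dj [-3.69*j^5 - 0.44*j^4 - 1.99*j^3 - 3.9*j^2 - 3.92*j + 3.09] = -18.45*j^4 - 1.76*j^3 - 5.97*j^2 - 7.8*j - 3.92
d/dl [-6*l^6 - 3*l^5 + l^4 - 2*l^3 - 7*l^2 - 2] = l*(-36*l^4 - 15*l^3 + 4*l^2 - 6*l - 14)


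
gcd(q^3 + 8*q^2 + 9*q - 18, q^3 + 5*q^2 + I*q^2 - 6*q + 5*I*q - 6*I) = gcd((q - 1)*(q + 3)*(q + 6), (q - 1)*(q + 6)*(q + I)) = q^2 + 5*q - 6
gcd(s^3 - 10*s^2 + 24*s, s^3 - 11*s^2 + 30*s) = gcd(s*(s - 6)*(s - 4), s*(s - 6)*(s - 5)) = s^2 - 6*s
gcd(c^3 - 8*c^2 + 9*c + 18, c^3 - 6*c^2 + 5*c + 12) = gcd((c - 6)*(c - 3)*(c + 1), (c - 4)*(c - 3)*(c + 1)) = c^2 - 2*c - 3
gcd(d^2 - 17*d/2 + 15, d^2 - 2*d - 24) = d - 6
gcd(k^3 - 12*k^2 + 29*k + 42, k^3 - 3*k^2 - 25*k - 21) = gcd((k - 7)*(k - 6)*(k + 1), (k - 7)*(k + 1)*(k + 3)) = k^2 - 6*k - 7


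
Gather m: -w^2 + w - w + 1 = 1 - w^2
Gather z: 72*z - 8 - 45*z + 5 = 27*z - 3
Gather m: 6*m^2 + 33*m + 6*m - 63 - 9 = 6*m^2 + 39*m - 72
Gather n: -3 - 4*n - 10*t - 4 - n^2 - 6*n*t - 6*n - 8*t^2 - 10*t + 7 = -n^2 + n*(-6*t - 10) - 8*t^2 - 20*t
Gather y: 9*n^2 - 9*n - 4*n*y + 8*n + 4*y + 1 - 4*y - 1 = 9*n^2 - 4*n*y - n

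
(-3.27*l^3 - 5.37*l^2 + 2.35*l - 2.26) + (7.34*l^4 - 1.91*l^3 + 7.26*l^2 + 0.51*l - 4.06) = 7.34*l^4 - 5.18*l^3 + 1.89*l^2 + 2.86*l - 6.32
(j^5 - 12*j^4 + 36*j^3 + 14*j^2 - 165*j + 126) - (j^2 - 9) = j^5 - 12*j^4 + 36*j^3 + 13*j^2 - 165*j + 135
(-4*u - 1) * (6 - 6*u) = 24*u^2 - 18*u - 6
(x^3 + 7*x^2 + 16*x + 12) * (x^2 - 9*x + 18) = x^5 - 2*x^4 - 29*x^3 - 6*x^2 + 180*x + 216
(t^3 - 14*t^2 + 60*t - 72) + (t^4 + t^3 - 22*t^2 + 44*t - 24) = t^4 + 2*t^3 - 36*t^2 + 104*t - 96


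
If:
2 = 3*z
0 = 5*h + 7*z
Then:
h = -14/15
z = 2/3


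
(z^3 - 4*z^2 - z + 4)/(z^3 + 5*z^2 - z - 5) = (z - 4)/(z + 5)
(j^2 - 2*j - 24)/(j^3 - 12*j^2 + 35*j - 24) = (j^2 - 2*j - 24)/(j^3 - 12*j^2 + 35*j - 24)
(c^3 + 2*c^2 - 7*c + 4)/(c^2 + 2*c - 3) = (c^2 + 3*c - 4)/(c + 3)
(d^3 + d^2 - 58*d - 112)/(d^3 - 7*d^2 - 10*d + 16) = (d + 7)/(d - 1)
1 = 1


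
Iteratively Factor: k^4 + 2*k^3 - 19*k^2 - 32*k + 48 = (k - 4)*(k^3 + 6*k^2 + 5*k - 12) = (k - 4)*(k - 1)*(k^2 + 7*k + 12) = (k - 4)*(k - 1)*(k + 4)*(k + 3)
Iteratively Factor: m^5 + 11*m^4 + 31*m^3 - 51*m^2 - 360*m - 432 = (m - 3)*(m^4 + 14*m^3 + 73*m^2 + 168*m + 144) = (m - 3)*(m + 4)*(m^3 + 10*m^2 + 33*m + 36) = (m - 3)*(m + 3)*(m + 4)*(m^2 + 7*m + 12) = (m - 3)*(m + 3)^2*(m + 4)*(m + 4)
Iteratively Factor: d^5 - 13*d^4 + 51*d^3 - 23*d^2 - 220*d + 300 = (d - 3)*(d^4 - 10*d^3 + 21*d^2 + 40*d - 100) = (d - 5)*(d - 3)*(d^3 - 5*d^2 - 4*d + 20) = (d - 5)*(d - 3)*(d + 2)*(d^2 - 7*d + 10) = (d - 5)^2*(d - 3)*(d + 2)*(d - 2)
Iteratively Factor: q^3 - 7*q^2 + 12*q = (q)*(q^2 - 7*q + 12) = q*(q - 3)*(q - 4)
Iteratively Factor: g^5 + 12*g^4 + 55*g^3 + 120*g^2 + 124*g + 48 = (g + 4)*(g^4 + 8*g^3 + 23*g^2 + 28*g + 12) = (g + 3)*(g + 4)*(g^3 + 5*g^2 + 8*g + 4) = (g + 1)*(g + 3)*(g + 4)*(g^2 + 4*g + 4) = (g + 1)*(g + 2)*(g + 3)*(g + 4)*(g + 2)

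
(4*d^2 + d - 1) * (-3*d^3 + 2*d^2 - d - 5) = -12*d^5 + 5*d^4 + d^3 - 23*d^2 - 4*d + 5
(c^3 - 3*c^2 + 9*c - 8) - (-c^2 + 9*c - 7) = c^3 - 2*c^2 - 1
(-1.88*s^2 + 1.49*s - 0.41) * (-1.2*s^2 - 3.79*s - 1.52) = 2.256*s^4 + 5.3372*s^3 - 2.2975*s^2 - 0.7109*s + 0.6232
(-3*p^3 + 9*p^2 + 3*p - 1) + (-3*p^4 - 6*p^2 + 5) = -3*p^4 - 3*p^3 + 3*p^2 + 3*p + 4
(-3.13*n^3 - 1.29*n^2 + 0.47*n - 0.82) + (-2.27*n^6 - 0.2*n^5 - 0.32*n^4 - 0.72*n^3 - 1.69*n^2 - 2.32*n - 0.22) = -2.27*n^6 - 0.2*n^5 - 0.32*n^4 - 3.85*n^3 - 2.98*n^2 - 1.85*n - 1.04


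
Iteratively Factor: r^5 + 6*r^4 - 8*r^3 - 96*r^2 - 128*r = (r + 2)*(r^4 + 4*r^3 - 16*r^2 - 64*r) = (r - 4)*(r + 2)*(r^3 + 8*r^2 + 16*r) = r*(r - 4)*(r + 2)*(r^2 + 8*r + 16) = r*(r - 4)*(r + 2)*(r + 4)*(r + 4)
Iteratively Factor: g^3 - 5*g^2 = (g)*(g^2 - 5*g) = g^2*(g - 5)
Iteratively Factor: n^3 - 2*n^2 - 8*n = (n - 4)*(n^2 + 2*n) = n*(n - 4)*(n + 2)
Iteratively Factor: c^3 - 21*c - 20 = (c - 5)*(c^2 + 5*c + 4) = (c - 5)*(c + 1)*(c + 4)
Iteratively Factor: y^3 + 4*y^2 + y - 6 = (y - 1)*(y^2 + 5*y + 6) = (y - 1)*(y + 3)*(y + 2)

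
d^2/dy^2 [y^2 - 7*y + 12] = 2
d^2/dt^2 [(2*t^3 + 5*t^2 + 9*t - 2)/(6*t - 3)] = 2*(8*t^3 - 12*t^2 + 6*t + 15)/(3*(8*t^3 - 12*t^2 + 6*t - 1))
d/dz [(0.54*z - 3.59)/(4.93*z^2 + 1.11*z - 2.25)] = (-2.6622*z^2 + 35.3974*z + 2.7699)/(24.3049*z^4 + 10.9446*z^3 - 20.9529*z^2 - 4.995*z + 5.0625)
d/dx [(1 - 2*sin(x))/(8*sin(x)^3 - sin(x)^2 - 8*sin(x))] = 2*(16*sin(x)^3 - 13*sin(x)^2 + sin(x) + 4)*cos(x)/((sin(x) + 8*cos(x)^2)^2*sin(x)^2)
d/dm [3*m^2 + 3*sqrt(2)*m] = 6*m + 3*sqrt(2)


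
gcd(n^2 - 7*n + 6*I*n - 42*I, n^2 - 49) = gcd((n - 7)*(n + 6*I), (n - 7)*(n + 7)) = n - 7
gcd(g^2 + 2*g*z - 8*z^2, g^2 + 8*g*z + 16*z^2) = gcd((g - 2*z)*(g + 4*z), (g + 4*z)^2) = g + 4*z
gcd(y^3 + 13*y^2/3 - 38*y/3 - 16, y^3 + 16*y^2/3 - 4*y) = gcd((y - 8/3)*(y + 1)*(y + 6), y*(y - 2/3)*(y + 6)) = y + 6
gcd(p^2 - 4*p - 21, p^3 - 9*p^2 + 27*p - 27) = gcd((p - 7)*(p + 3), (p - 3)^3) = 1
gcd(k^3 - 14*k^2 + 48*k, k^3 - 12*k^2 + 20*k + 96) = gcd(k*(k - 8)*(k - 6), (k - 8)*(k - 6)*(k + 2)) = k^2 - 14*k + 48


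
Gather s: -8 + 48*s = 48*s - 8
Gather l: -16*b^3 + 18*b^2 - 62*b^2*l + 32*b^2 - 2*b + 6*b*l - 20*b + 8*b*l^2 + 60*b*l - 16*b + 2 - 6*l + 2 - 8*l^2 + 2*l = -16*b^3 + 50*b^2 - 38*b + l^2*(8*b - 8) + l*(-62*b^2 + 66*b - 4) + 4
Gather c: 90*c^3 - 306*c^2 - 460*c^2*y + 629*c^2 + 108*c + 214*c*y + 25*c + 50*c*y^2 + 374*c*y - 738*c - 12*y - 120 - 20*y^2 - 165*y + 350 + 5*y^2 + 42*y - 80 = 90*c^3 + c^2*(323 - 460*y) + c*(50*y^2 + 588*y - 605) - 15*y^2 - 135*y + 150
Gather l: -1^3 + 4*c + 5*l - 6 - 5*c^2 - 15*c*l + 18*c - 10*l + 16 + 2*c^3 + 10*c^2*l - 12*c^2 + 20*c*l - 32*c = 2*c^3 - 17*c^2 - 10*c + l*(10*c^2 + 5*c - 5) + 9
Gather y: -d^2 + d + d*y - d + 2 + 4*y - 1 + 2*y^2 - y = -d^2 + 2*y^2 + y*(d + 3) + 1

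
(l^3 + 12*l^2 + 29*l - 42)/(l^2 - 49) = (l^2 + 5*l - 6)/(l - 7)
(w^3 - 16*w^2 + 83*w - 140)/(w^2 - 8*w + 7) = (w^2 - 9*w + 20)/(w - 1)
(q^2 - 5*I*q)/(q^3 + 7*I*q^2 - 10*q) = (q - 5*I)/(q^2 + 7*I*q - 10)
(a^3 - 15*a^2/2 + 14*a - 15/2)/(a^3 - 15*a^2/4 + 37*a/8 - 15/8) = 4*(a - 5)/(4*a - 5)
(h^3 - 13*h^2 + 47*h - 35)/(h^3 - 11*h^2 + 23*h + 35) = (h - 1)/(h + 1)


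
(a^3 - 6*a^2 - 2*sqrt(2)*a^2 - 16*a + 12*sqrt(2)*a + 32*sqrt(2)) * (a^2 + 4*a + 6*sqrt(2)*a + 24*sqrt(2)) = a^5 - 2*a^4 + 4*sqrt(2)*a^4 - 64*a^3 - 8*sqrt(2)*a^3 - 160*sqrt(2)*a^2 - 16*a^2 - 256*sqrt(2)*a + 960*a + 1536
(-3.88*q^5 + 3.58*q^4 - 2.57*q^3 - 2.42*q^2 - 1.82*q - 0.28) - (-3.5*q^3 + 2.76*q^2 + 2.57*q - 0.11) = -3.88*q^5 + 3.58*q^4 + 0.93*q^3 - 5.18*q^2 - 4.39*q - 0.17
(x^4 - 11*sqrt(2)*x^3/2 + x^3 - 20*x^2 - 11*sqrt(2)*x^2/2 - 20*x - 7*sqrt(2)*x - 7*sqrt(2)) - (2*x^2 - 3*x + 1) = x^4 - 11*sqrt(2)*x^3/2 + x^3 - 22*x^2 - 11*sqrt(2)*x^2/2 - 17*x - 7*sqrt(2)*x - 7*sqrt(2) - 1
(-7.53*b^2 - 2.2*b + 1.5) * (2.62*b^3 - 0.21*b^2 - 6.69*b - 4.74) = -19.7286*b^5 - 4.1827*b^4 + 54.7677*b^3 + 50.0952*b^2 + 0.393000000000001*b - 7.11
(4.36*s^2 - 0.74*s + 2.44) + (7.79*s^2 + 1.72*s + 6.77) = 12.15*s^2 + 0.98*s + 9.21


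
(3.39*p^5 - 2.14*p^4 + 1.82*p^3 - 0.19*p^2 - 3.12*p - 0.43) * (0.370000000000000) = 1.2543*p^5 - 0.7918*p^4 + 0.6734*p^3 - 0.0703*p^2 - 1.1544*p - 0.1591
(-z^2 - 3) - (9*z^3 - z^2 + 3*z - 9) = -9*z^3 - 3*z + 6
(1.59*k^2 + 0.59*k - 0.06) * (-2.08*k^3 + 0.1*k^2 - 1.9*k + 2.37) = -3.3072*k^5 - 1.0682*k^4 - 2.8372*k^3 + 2.6413*k^2 + 1.5123*k - 0.1422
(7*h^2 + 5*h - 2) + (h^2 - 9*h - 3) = 8*h^2 - 4*h - 5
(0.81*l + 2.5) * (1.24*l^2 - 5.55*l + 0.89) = 1.0044*l^3 - 1.3955*l^2 - 13.1541*l + 2.225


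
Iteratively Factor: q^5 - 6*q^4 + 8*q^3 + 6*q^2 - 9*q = (q - 3)*(q^4 - 3*q^3 - q^2 + 3*q) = (q - 3)^2*(q^3 - q) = q*(q - 3)^2*(q^2 - 1) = q*(q - 3)^2*(q - 1)*(q + 1)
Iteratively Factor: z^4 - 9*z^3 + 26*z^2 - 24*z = (z - 3)*(z^3 - 6*z^2 + 8*z) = (z - 4)*(z - 3)*(z^2 - 2*z) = z*(z - 4)*(z - 3)*(z - 2)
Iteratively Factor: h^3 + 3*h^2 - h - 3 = (h + 1)*(h^2 + 2*h - 3) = (h - 1)*(h + 1)*(h + 3)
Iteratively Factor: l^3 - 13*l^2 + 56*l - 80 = (l - 4)*(l^2 - 9*l + 20) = (l - 5)*(l - 4)*(l - 4)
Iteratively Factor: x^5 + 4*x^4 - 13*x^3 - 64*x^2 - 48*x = (x + 4)*(x^4 - 13*x^2 - 12*x) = x*(x + 4)*(x^3 - 13*x - 12) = x*(x - 4)*(x + 4)*(x^2 + 4*x + 3) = x*(x - 4)*(x + 3)*(x + 4)*(x + 1)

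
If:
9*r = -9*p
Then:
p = -r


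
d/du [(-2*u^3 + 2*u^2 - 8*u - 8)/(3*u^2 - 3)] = 2*(-u^4 + 7*u^2 + 6*u + 4)/(3*(u^4 - 2*u^2 + 1))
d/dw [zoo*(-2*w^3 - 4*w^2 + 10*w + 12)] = zoo*(w^2 + w + 1)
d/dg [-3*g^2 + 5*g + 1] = 5 - 6*g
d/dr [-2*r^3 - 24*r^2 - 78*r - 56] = -6*r^2 - 48*r - 78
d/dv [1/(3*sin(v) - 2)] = -3*cos(v)/(3*sin(v) - 2)^2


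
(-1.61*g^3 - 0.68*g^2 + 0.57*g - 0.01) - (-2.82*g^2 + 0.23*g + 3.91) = -1.61*g^3 + 2.14*g^2 + 0.34*g - 3.92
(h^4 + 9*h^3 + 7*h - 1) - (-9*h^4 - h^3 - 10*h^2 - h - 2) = 10*h^4 + 10*h^3 + 10*h^2 + 8*h + 1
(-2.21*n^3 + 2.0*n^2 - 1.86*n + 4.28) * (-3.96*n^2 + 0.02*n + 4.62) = 8.7516*n^5 - 7.9642*n^4 - 2.8046*n^3 - 7.746*n^2 - 8.5076*n + 19.7736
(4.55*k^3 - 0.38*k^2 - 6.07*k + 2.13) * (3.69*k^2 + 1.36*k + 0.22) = 16.7895*k^5 + 4.7858*k^4 - 21.9141*k^3 - 0.479100000000002*k^2 + 1.5614*k + 0.4686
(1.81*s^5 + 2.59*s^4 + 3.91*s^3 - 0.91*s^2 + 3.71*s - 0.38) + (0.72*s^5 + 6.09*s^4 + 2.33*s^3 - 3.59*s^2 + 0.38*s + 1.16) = 2.53*s^5 + 8.68*s^4 + 6.24*s^3 - 4.5*s^2 + 4.09*s + 0.78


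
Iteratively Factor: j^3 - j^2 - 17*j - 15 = (j - 5)*(j^2 + 4*j + 3) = (j - 5)*(j + 3)*(j + 1)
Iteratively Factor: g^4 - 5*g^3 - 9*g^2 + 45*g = (g - 5)*(g^3 - 9*g) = (g - 5)*(g - 3)*(g^2 + 3*g) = g*(g - 5)*(g - 3)*(g + 3)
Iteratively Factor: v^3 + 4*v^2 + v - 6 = (v - 1)*(v^2 + 5*v + 6) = (v - 1)*(v + 2)*(v + 3)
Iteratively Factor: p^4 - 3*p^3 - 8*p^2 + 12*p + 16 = (p + 2)*(p^3 - 5*p^2 + 2*p + 8) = (p - 4)*(p + 2)*(p^2 - p - 2) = (p - 4)*(p + 1)*(p + 2)*(p - 2)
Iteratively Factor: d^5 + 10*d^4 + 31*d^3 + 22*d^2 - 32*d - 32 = (d + 4)*(d^4 + 6*d^3 + 7*d^2 - 6*d - 8) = (d - 1)*(d + 4)*(d^3 + 7*d^2 + 14*d + 8) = (d - 1)*(d + 2)*(d + 4)*(d^2 + 5*d + 4) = (d - 1)*(d + 2)*(d + 4)^2*(d + 1)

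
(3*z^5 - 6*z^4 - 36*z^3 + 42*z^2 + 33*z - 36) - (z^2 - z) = 3*z^5 - 6*z^4 - 36*z^3 + 41*z^2 + 34*z - 36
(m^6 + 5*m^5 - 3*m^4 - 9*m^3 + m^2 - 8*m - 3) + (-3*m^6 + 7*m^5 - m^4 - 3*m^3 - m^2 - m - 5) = -2*m^6 + 12*m^5 - 4*m^4 - 12*m^3 - 9*m - 8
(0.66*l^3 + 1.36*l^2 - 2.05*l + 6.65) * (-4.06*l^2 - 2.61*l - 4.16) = -2.6796*l^5 - 7.2442*l^4 + 2.0278*l^3 - 27.3061*l^2 - 8.8285*l - 27.664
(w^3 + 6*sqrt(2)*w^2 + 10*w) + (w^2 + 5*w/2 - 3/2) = w^3 + w^2 + 6*sqrt(2)*w^2 + 25*w/2 - 3/2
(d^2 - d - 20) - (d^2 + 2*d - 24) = 4 - 3*d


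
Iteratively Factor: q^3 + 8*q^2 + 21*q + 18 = (q + 3)*(q^2 + 5*q + 6) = (q + 2)*(q + 3)*(q + 3)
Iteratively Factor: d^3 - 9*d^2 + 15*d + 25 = (d + 1)*(d^2 - 10*d + 25) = (d - 5)*(d + 1)*(d - 5)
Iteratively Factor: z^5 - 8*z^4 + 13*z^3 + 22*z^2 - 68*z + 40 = (z + 2)*(z^4 - 10*z^3 + 33*z^2 - 44*z + 20) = (z - 5)*(z + 2)*(z^3 - 5*z^2 + 8*z - 4) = (z - 5)*(z - 1)*(z + 2)*(z^2 - 4*z + 4) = (z - 5)*(z - 2)*(z - 1)*(z + 2)*(z - 2)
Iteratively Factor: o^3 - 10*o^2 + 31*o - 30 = (o - 2)*(o^2 - 8*o + 15) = (o - 5)*(o - 2)*(o - 3)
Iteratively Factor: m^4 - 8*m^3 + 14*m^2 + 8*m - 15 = (m + 1)*(m^3 - 9*m^2 + 23*m - 15) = (m - 1)*(m + 1)*(m^2 - 8*m + 15) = (m - 5)*(m - 1)*(m + 1)*(m - 3)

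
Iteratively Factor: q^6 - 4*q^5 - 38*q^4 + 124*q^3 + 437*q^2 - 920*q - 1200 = (q + 4)*(q^5 - 8*q^4 - 6*q^3 + 148*q^2 - 155*q - 300) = (q + 1)*(q + 4)*(q^4 - 9*q^3 + 3*q^2 + 145*q - 300) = (q - 5)*(q + 1)*(q + 4)*(q^3 - 4*q^2 - 17*q + 60) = (q - 5)*(q + 1)*(q + 4)^2*(q^2 - 8*q + 15) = (q - 5)*(q - 3)*(q + 1)*(q + 4)^2*(q - 5)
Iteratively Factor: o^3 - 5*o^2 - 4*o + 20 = (o + 2)*(o^2 - 7*o + 10) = (o - 2)*(o + 2)*(o - 5)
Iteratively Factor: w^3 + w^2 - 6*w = (w)*(w^2 + w - 6) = w*(w + 3)*(w - 2)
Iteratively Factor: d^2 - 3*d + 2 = (d - 2)*(d - 1)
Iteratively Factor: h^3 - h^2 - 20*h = (h - 5)*(h^2 + 4*h) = (h - 5)*(h + 4)*(h)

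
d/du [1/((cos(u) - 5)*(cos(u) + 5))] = sin(2*u)/((cos(u) - 5)^2*(cos(u) + 5)^2)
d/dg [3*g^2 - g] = 6*g - 1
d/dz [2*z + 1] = 2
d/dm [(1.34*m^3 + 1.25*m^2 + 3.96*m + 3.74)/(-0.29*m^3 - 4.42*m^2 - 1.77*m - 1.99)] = (-5.5603*m^4 - 2.4468*m^3 + 10.5447*m^2 + 28.0866*m - 1.2606)/(0.0841*m^6 + 2.5636*m^5 + 20.563*m^4 + 16.801*m^3 + 20.7245*m^2 + 7.0446*m + 3.9601)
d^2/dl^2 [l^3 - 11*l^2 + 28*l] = 6*l - 22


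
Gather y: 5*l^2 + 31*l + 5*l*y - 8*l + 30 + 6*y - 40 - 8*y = 5*l^2 + 23*l + y*(5*l - 2) - 10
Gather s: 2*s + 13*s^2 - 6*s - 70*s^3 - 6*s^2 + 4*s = -70*s^3 + 7*s^2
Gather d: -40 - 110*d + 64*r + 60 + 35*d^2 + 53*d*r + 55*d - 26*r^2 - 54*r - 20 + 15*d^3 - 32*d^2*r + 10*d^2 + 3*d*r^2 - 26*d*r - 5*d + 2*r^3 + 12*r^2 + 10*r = 15*d^3 + d^2*(45 - 32*r) + d*(3*r^2 + 27*r - 60) + 2*r^3 - 14*r^2 + 20*r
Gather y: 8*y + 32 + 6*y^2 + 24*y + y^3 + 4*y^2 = y^3 + 10*y^2 + 32*y + 32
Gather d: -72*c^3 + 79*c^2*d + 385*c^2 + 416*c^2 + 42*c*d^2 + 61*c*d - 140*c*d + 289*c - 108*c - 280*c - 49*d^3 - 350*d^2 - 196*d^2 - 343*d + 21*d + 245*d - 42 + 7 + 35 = -72*c^3 + 801*c^2 - 99*c - 49*d^3 + d^2*(42*c - 546) + d*(79*c^2 - 79*c - 77)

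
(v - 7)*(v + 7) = v^2 - 49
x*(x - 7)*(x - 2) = x^3 - 9*x^2 + 14*x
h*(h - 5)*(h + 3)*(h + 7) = h^4 + 5*h^3 - 29*h^2 - 105*h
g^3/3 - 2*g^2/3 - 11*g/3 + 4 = (g/3 + 1)*(g - 4)*(g - 1)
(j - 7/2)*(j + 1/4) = j^2 - 13*j/4 - 7/8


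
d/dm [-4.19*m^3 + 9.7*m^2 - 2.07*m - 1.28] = -12.57*m^2 + 19.4*m - 2.07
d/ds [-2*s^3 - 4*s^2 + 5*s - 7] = -6*s^2 - 8*s + 5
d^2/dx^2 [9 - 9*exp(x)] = -9*exp(x)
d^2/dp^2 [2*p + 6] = 0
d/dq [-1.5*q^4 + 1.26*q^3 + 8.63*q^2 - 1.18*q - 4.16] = -6.0*q^3 + 3.78*q^2 + 17.26*q - 1.18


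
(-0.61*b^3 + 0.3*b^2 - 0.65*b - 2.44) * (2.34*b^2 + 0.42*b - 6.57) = -1.4274*b^5 + 0.4458*b^4 + 2.6127*b^3 - 7.9536*b^2 + 3.2457*b + 16.0308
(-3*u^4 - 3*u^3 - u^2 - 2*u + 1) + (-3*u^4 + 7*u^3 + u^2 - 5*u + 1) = -6*u^4 + 4*u^3 - 7*u + 2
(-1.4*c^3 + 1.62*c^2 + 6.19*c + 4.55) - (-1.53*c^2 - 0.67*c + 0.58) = -1.4*c^3 + 3.15*c^2 + 6.86*c + 3.97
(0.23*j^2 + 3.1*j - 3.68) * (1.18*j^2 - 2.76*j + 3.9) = 0.2714*j^4 + 3.0232*j^3 - 12.0014*j^2 + 22.2468*j - 14.352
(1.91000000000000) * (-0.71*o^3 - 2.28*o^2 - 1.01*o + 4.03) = -1.3561*o^3 - 4.3548*o^2 - 1.9291*o + 7.6973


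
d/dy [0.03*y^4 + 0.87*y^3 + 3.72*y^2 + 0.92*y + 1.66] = 0.12*y^3 + 2.61*y^2 + 7.44*y + 0.92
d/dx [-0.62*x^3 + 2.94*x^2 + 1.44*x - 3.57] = -1.86*x^2 + 5.88*x + 1.44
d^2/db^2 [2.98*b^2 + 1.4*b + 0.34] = 5.96000000000000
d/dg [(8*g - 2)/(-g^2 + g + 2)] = 2*(4*g^2 - 2*g + 9)/(g^4 - 2*g^3 - 3*g^2 + 4*g + 4)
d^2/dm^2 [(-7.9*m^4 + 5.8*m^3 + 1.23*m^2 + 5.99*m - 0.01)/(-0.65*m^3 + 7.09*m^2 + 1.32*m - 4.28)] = (-7.105427357601e-15*m^8 + 1.13686837721616e-13*m^7 + 753.29443*m^6 + 266.697270000001*m^5 - 1002.79737*m^4 - 1628.62495*m^3 + 1912.17759*m^2 - 1727.6922*m - 112.10372)/(0.274625*m^9 - 8.986575*m^8 + 96.349695*m^7 - 314.476609*m^6 - 314.010276*m^5 + 586.348116*m^4 + 273.754896*m^3 - 367.259952*m^2 - 72.540864*m + 78.402752)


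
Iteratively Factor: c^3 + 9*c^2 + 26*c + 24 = (c + 2)*(c^2 + 7*c + 12) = (c + 2)*(c + 4)*(c + 3)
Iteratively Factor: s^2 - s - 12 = (s - 4)*(s + 3)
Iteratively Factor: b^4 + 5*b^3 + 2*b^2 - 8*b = (b + 2)*(b^3 + 3*b^2 - 4*b) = b*(b + 2)*(b^2 + 3*b - 4) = b*(b - 1)*(b + 2)*(b + 4)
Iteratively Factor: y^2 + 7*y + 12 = (y + 4)*(y + 3)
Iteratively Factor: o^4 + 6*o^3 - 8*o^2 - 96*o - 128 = (o + 4)*(o^3 + 2*o^2 - 16*o - 32) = (o + 2)*(o + 4)*(o^2 - 16) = (o + 2)*(o + 4)^2*(o - 4)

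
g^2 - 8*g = g*(g - 8)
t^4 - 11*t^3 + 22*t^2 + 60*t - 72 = (t - 6)^2*(t - 1)*(t + 2)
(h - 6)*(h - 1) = h^2 - 7*h + 6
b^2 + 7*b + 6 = (b + 1)*(b + 6)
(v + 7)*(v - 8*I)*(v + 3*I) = v^3 + 7*v^2 - 5*I*v^2 + 24*v - 35*I*v + 168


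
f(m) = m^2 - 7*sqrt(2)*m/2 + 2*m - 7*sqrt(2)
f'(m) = 2*m - 7*sqrt(2)/2 + 2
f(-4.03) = 18.23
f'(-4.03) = -11.01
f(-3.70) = 14.70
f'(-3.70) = -10.35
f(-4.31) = 21.39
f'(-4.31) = -11.57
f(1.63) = -12.05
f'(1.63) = 0.31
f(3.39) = -8.41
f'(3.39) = 3.83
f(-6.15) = 46.06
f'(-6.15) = -15.25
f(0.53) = -11.18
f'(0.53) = -1.89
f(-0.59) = -7.81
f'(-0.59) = -4.13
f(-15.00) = 259.35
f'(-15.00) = -32.95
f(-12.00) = 169.50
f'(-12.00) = -26.95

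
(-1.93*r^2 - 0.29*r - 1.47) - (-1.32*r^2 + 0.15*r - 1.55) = -0.61*r^2 - 0.44*r + 0.0800000000000001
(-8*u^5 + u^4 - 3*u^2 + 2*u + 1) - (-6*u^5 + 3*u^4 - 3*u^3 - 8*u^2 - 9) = -2*u^5 - 2*u^4 + 3*u^3 + 5*u^2 + 2*u + 10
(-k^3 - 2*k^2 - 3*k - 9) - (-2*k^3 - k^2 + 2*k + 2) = k^3 - k^2 - 5*k - 11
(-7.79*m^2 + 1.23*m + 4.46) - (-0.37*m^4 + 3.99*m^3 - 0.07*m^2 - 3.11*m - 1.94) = 0.37*m^4 - 3.99*m^3 - 7.72*m^2 + 4.34*m + 6.4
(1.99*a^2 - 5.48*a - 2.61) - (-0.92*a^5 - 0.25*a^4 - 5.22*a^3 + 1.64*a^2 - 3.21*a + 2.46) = 0.92*a^5 + 0.25*a^4 + 5.22*a^3 + 0.35*a^2 - 2.27*a - 5.07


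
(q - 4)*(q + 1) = q^2 - 3*q - 4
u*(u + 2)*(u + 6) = u^3 + 8*u^2 + 12*u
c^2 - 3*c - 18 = (c - 6)*(c + 3)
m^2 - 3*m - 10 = (m - 5)*(m + 2)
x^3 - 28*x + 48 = (x - 4)*(x - 2)*(x + 6)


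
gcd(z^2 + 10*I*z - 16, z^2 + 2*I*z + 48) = z + 8*I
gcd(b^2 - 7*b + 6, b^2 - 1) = b - 1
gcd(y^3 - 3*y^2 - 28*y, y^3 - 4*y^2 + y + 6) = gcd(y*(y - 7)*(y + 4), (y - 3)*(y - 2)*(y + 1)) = 1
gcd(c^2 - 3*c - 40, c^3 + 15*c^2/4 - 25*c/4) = c + 5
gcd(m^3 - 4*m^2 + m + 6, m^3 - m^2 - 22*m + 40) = m - 2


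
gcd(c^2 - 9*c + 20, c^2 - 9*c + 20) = c^2 - 9*c + 20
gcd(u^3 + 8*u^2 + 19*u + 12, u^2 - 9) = u + 3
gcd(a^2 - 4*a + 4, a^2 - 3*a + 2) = a - 2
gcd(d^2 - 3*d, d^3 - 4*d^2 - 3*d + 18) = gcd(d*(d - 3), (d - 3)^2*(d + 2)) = d - 3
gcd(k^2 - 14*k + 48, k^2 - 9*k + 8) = k - 8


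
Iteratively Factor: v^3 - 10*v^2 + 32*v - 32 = (v - 4)*(v^2 - 6*v + 8) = (v - 4)^2*(v - 2)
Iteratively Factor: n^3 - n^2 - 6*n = (n - 3)*(n^2 + 2*n) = (n - 3)*(n + 2)*(n)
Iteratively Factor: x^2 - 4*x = (x)*(x - 4)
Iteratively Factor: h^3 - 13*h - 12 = (h + 3)*(h^2 - 3*h - 4) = (h - 4)*(h + 3)*(h + 1)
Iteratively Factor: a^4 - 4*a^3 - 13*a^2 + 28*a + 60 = (a + 2)*(a^3 - 6*a^2 - a + 30) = (a - 5)*(a + 2)*(a^2 - a - 6) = (a - 5)*(a - 3)*(a + 2)*(a + 2)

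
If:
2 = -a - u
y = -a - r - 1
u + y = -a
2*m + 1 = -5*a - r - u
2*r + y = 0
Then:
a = -2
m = 5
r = -1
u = 0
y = 2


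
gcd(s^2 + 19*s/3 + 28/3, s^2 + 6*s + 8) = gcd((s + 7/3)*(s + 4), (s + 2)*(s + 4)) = s + 4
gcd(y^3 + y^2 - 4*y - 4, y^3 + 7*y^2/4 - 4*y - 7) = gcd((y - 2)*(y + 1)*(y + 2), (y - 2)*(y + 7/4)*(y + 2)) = y^2 - 4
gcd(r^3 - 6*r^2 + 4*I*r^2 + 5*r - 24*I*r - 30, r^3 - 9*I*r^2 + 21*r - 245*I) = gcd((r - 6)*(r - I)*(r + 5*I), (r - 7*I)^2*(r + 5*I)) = r + 5*I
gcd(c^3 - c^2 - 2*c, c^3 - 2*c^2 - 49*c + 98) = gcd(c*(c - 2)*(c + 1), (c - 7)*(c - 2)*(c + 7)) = c - 2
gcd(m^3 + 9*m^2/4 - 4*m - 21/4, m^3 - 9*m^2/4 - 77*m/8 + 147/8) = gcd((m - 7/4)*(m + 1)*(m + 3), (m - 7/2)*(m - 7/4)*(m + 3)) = m^2 + 5*m/4 - 21/4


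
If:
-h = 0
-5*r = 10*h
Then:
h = 0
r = 0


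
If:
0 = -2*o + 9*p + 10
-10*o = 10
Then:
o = -1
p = -4/3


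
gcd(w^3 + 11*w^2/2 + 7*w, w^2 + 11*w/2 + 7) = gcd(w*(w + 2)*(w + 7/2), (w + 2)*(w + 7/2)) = w^2 + 11*w/2 + 7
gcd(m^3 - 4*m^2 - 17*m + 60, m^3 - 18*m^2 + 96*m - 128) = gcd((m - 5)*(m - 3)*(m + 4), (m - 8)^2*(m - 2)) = 1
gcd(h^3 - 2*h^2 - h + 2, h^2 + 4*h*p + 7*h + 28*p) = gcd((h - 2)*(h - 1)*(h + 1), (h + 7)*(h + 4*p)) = 1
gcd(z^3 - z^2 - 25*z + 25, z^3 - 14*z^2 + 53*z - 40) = z^2 - 6*z + 5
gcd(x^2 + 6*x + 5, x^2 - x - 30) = x + 5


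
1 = 1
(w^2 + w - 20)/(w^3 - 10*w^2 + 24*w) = (w + 5)/(w*(w - 6))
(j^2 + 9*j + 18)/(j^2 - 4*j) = (j^2 + 9*j + 18)/(j*(j - 4))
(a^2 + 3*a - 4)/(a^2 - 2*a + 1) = (a + 4)/(a - 1)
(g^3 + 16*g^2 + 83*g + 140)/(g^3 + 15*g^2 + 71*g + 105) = (g + 4)/(g + 3)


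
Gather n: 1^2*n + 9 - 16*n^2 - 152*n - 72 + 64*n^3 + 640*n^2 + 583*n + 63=64*n^3 + 624*n^2 + 432*n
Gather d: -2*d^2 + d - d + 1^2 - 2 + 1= -2*d^2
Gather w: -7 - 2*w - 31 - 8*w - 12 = -10*w - 50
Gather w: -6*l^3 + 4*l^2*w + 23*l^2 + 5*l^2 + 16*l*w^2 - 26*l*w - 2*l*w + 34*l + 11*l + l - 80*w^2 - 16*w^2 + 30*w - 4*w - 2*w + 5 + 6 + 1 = -6*l^3 + 28*l^2 + 46*l + w^2*(16*l - 96) + w*(4*l^2 - 28*l + 24) + 12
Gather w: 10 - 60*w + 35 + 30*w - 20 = 25 - 30*w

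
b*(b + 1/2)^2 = b^3 + b^2 + b/4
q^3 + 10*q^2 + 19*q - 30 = (q - 1)*(q + 5)*(q + 6)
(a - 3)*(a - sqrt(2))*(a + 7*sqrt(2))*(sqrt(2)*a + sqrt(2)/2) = sqrt(2)*a^4 - 5*sqrt(2)*a^3/2 + 12*a^3 - 30*a^2 - 31*sqrt(2)*a^2/2 - 18*a + 35*sqrt(2)*a + 21*sqrt(2)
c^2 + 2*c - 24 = (c - 4)*(c + 6)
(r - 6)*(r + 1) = r^2 - 5*r - 6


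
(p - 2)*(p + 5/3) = p^2 - p/3 - 10/3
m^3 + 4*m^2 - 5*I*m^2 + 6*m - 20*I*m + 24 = (m + 4)*(m - 6*I)*(m + I)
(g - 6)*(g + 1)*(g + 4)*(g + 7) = g^4 + 6*g^3 - 33*g^2 - 206*g - 168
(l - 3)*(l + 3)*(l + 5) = l^3 + 5*l^2 - 9*l - 45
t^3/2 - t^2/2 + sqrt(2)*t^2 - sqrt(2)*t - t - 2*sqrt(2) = (t/2 + sqrt(2))*(t - 2)*(t + 1)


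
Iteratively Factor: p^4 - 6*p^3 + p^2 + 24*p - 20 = (p + 2)*(p^3 - 8*p^2 + 17*p - 10) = (p - 5)*(p + 2)*(p^2 - 3*p + 2) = (p - 5)*(p - 2)*(p + 2)*(p - 1)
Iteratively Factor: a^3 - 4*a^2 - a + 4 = (a + 1)*(a^2 - 5*a + 4) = (a - 1)*(a + 1)*(a - 4)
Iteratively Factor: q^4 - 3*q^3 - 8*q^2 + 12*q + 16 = (q + 2)*(q^3 - 5*q^2 + 2*q + 8) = (q - 4)*(q + 2)*(q^2 - q - 2) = (q - 4)*(q - 2)*(q + 2)*(q + 1)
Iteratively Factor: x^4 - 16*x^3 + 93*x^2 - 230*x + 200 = (x - 4)*(x^3 - 12*x^2 + 45*x - 50) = (x - 5)*(x - 4)*(x^2 - 7*x + 10) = (x - 5)^2*(x - 4)*(x - 2)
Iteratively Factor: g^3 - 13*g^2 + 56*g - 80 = (g - 5)*(g^2 - 8*g + 16) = (g - 5)*(g - 4)*(g - 4)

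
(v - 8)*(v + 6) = v^2 - 2*v - 48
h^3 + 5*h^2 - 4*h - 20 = (h - 2)*(h + 2)*(h + 5)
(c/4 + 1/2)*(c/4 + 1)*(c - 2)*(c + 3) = c^4/16 + 7*c^3/16 + c^2/2 - 7*c/4 - 3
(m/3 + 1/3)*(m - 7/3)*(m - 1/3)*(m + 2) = m^4/3 + m^3/9 - 47*m^2/27 - m + 14/27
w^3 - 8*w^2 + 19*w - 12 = (w - 4)*(w - 3)*(w - 1)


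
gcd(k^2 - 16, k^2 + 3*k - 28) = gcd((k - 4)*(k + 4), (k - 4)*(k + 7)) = k - 4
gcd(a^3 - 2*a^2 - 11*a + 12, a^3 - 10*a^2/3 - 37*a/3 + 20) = a + 3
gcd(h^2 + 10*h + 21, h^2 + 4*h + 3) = h + 3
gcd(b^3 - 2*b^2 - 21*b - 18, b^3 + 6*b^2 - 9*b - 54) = b + 3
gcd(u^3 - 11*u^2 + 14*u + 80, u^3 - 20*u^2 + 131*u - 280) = u^2 - 13*u + 40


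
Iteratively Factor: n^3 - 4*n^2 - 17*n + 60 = (n - 3)*(n^2 - n - 20) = (n - 5)*(n - 3)*(n + 4)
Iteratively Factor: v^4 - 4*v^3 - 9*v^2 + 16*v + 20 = (v + 2)*(v^3 - 6*v^2 + 3*v + 10) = (v + 1)*(v + 2)*(v^2 - 7*v + 10) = (v - 2)*(v + 1)*(v + 2)*(v - 5)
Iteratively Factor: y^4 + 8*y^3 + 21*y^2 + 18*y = (y + 3)*(y^3 + 5*y^2 + 6*y) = (y + 3)^2*(y^2 + 2*y) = (y + 2)*(y + 3)^2*(y)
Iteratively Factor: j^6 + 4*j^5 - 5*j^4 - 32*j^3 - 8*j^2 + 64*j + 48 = (j + 2)*(j^5 + 2*j^4 - 9*j^3 - 14*j^2 + 20*j + 24) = (j + 2)*(j + 3)*(j^4 - j^3 - 6*j^2 + 4*j + 8) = (j + 2)^2*(j + 3)*(j^3 - 3*j^2 + 4) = (j - 2)*(j + 2)^2*(j + 3)*(j^2 - j - 2) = (j - 2)^2*(j + 2)^2*(j + 3)*(j + 1)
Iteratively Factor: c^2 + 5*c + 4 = (c + 4)*(c + 1)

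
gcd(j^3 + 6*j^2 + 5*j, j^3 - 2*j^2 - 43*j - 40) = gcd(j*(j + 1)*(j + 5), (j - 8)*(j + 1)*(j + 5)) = j^2 + 6*j + 5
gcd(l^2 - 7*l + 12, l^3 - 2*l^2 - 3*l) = l - 3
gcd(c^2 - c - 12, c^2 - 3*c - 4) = c - 4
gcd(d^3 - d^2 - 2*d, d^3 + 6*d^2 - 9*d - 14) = d^2 - d - 2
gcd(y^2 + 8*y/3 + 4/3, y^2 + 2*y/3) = y + 2/3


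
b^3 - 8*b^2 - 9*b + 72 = (b - 8)*(b - 3)*(b + 3)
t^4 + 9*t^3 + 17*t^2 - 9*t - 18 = (t - 1)*(t + 1)*(t + 3)*(t + 6)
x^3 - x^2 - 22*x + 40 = (x - 4)*(x - 2)*(x + 5)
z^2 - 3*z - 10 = (z - 5)*(z + 2)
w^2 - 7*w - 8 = (w - 8)*(w + 1)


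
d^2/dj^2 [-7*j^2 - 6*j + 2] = -14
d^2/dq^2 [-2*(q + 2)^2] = -4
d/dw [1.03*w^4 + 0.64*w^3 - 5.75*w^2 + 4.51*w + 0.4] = 4.12*w^3 + 1.92*w^2 - 11.5*w + 4.51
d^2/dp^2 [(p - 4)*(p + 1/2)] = 2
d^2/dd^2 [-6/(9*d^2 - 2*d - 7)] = 12*(-81*d^2 + 18*d + 4*(9*d - 1)^2 + 63)/(-9*d^2 + 2*d + 7)^3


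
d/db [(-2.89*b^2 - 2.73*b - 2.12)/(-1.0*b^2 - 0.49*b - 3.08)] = (-1.3139*b^2 + 13.5624*b + 7.3696)/(1.0*b^4 + 0.98*b^3 + 6.4001*b^2 + 3.0184*b + 9.4864)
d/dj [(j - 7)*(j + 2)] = 2*j - 5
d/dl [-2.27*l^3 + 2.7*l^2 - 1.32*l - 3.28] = -6.81*l^2 + 5.4*l - 1.32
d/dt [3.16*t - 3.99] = 3.16000000000000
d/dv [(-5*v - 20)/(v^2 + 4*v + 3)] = 5*(-v^2 - 4*v + 2*(v + 2)*(v + 4) - 3)/(v^2 + 4*v + 3)^2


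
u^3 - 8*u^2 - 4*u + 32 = (u - 8)*(u - 2)*(u + 2)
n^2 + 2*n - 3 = (n - 1)*(n + 3)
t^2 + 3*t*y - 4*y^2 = (t - y)*(t + 4*y)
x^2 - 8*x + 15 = (x - 5)*(x - 3)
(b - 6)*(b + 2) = b^2 - 4*b - 12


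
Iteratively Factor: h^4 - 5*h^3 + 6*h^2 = (h)*(h^3 - 5*h^2 + 6*h) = h*(h - 2)*(h^2 - 3*h) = h*(h - 3)*(h - 2)*(h)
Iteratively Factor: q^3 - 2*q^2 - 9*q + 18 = (q - 3)*(q^2 + q - 6) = (q - 3)*(q - 2)*(q + 3)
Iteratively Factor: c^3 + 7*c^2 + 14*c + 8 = (c + 1)*(c^2 + 6*c + 8) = (c + 1)*(c + 2)*(c + 4)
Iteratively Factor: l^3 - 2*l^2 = (l - 2)*(l^2) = l*(l - 2)*(l)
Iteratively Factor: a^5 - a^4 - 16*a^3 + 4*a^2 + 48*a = (a - 2)*(a^4 + a^3 - 14*a^2 - 24*a) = (a - 2)*(a + 2)*(a^3 - a^2 - 12*a) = (a - 2)*(a + 2)*(a + 3)*(a^2 - 4*a) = a*(a - 2)*(a + 2)*(a + 3)*(a - 4)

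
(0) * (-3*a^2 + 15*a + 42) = 0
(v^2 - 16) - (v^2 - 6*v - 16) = 6*v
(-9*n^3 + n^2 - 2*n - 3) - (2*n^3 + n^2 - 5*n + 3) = -11*n^3 + 3*n - 6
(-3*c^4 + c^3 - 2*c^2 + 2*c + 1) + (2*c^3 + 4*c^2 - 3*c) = -3*c^4 + 3*c^3 + 2*c^2 - c + 1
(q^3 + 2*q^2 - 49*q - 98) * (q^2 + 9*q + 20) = q^5 + 11*q^4 - 11*q^3 - 499*q^2 - 1862*q - 1960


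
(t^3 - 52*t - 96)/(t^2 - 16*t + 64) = (t^2 + 8*t + 12)/(t - 8)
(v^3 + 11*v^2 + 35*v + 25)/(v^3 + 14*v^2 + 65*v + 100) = (v + 1)/(v + 4)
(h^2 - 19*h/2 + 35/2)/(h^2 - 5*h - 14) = (h - 5/2)/(h + 2)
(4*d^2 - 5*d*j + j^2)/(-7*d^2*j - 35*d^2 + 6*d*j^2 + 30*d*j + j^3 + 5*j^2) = (-4*d + j)/(7*d*j + 35*d + j^2 + 5*j)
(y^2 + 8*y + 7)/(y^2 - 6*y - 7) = (y + 7)/(y - 7)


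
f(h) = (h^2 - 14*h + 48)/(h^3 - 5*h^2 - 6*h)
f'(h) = (2*h - 14)/(h^3 - 5*h^2 - 6*h) + (-3*h^2 + 10*h + 6)*(h^2 - 14*h + 48)/(h^3 - 5*h^2 - 6*h)^2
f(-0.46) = 34.06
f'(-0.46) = 6.94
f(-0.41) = 34.77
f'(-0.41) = 21.74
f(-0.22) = 47.90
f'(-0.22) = 150.50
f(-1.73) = -7.70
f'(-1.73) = -14.22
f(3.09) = -0.39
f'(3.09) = 0.30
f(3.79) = -0.23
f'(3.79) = 0.16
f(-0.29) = 40.26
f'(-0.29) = 77.27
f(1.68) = -1.40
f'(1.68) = 1.58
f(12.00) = 0.03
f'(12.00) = 0.00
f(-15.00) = -0.11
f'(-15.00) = -0.01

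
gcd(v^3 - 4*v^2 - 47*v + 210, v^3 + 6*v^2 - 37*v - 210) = v^2 + v - 42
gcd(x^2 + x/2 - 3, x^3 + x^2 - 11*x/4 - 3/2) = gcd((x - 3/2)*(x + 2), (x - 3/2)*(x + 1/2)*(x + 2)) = x^2 + x/2 - 3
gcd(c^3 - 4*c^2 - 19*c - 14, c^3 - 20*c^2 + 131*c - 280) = c - 7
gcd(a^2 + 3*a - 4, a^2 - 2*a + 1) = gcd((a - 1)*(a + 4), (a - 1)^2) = a - 1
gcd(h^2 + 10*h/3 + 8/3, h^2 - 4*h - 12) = h + 2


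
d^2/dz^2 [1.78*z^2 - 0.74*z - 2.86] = 3.56000000000000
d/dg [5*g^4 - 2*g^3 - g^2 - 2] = 2*g*(10*g^2 - 3*g - 1)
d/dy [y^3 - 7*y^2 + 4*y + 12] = 3*y^2 - 14*y + 4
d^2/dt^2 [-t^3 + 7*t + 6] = -6*t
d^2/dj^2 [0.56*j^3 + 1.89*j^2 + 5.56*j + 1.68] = 3.36*j + 3.78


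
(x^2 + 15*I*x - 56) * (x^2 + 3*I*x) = x^4 + 18*I*x^3 - 101*x^2 - 168*I*x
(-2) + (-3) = -5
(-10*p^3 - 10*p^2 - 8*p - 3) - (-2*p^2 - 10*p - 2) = -10*p^3 - 8*p^2 + 2*p - 1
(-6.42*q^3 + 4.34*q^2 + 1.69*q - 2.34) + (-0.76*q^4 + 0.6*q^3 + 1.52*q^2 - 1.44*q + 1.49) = -0.76*q^4 - 5.82*q^3 + 5.86*q^2 + 0.25*q - 0.85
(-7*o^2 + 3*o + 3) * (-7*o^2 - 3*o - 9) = 49*o^4 + 33*o^2 - 36*o - 27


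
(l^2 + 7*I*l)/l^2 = (l + 7*I)/l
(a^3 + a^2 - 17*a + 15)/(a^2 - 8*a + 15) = (a^2 + 4*a - 5)/(a - 5)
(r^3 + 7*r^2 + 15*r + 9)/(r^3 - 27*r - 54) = (r + 1)/(r - 6)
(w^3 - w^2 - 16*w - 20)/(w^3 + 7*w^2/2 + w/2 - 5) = 2*(w^2 - 3*w - 10)/(2*w^2 + 3*w - 5)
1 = 1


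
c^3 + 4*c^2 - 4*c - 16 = (c - 2)*(c + 2)*(c + 4)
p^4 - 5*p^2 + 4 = (p - 2)*(p - 1)*(p + 1)*(p + 2)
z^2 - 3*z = z*(z - 3)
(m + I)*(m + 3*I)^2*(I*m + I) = I*m^4 - 7*m^3 + I*m^3 - 7*m^2 - 15*I*m^2 + 9*m - 15*I*m + 9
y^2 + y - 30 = (y - 5)*(y + 6)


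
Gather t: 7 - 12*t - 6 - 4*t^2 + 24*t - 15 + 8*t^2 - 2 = 4*t^2 + 12*t - 16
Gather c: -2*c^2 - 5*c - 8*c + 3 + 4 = -2*c^2 - 13*c + 7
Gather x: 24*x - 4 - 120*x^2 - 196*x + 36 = -120*x^2 - 172*x + 32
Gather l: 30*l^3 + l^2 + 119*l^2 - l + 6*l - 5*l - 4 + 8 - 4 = 30*l^3 + 120*l^2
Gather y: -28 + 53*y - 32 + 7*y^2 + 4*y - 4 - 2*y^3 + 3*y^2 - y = -2*y^3 + 10*y^2 + 56*y - 64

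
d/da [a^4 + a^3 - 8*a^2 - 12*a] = 4*a^3 + 3*a^2 - 16*a - 12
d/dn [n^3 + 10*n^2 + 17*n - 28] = 3*n^2 + 20*n + 17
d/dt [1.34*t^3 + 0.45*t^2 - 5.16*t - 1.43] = 4.02*t^2 + 0.9*t - 5.16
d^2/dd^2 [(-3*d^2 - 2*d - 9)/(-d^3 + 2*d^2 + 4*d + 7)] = 2*(3*d^6 + 6*d^5 + 78*d^4 - 5*d^3 - 42*d^2 + 321*d + 109)/(d^9 - 6*d^8 + 19*d^6 + 84*d^5 - 12*d^4 - 253*d^3 - 630*d^2 - 588*d - 343)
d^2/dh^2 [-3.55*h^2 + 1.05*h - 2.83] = -7.10000000000000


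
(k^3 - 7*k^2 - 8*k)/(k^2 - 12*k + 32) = k*(k + 1)/(k - 4)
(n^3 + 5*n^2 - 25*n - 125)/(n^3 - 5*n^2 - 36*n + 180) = (n^2 + 10*n + 25)/(n^2 - 36)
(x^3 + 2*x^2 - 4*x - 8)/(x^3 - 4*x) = (x + 2)/x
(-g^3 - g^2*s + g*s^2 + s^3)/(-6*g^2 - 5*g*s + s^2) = (-g^2 + s^2)/(-6*g + s)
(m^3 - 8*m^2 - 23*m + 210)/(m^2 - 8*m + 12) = (m^2 - 2*m - 35)/(m - 2)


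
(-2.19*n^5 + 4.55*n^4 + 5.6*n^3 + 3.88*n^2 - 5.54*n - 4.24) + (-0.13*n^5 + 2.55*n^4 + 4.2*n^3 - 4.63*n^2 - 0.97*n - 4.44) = -2.32*n^5 + 7.1*n^4 + 9.8*n^3 - 0.75*n^2 - 6.51*n - 8.68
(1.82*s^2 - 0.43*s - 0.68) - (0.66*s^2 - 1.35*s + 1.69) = 1.16*s^2 + 0.92*s - 2.37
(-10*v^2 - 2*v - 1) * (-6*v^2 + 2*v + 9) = 60*v^4 - 8*v^3 - 88*v^2 - 20*v - 9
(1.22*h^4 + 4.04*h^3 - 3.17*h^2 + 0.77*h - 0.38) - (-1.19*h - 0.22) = 1.22*h^4 + 4.04*h^3 - 3.17*h^2 + 1.96*h - 0.16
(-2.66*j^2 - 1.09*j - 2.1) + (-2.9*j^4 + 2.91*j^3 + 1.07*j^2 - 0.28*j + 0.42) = -2.9*j^4 + 2.91*j^3 - 1.59*j^2 - 1.37*j - 1.68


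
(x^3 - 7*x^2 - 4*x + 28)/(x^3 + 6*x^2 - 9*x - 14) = (x^2 - 5*x - 14)/(x^2 + 8*x + 7)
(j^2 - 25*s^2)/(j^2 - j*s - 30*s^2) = (-j + 5*s)/(-j + 6*s)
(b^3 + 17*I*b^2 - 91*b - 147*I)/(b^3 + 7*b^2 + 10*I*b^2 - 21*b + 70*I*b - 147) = (b + 7*I)/(b + 7)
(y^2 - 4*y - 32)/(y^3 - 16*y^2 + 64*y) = (y + 4)/(y*(y - 8))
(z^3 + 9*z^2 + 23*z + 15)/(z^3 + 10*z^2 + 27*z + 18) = (z + 5)/(z + 6)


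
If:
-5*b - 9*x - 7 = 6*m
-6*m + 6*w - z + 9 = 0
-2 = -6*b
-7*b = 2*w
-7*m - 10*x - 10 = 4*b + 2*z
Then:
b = 1/3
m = 22/45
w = -7/6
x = -58/45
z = -14/15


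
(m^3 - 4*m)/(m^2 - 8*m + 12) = m*(m + 2)/(m - 6)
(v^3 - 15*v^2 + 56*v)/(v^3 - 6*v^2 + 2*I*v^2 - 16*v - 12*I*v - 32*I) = v*(v - 7)/(v^2 + 2*v*(1 + I) + 4*I)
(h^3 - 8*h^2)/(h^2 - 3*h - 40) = h^2/(h + 5)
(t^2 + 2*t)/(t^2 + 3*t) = (t + 2)/(t + 3)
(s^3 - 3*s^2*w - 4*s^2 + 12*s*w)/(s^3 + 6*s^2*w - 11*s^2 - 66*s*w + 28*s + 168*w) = s*(s - 3*w)/(s^2 + 6*s*w - 7*s - 42*w)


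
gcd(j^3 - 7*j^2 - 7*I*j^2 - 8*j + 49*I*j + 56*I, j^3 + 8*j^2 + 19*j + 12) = j + 1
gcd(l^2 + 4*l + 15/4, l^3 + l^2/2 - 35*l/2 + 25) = 1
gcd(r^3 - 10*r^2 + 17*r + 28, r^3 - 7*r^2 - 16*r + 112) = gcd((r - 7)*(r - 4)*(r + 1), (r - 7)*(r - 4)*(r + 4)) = r^2 - 11*r + 28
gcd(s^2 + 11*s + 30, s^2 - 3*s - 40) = s + 5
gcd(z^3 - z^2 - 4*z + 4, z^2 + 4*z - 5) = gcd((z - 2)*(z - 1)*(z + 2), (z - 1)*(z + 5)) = z - 1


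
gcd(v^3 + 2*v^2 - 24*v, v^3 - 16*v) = v^2 - 4*v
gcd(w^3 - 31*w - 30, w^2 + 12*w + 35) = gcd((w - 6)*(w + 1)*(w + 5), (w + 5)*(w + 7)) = w + 5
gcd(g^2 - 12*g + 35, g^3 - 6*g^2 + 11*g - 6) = 1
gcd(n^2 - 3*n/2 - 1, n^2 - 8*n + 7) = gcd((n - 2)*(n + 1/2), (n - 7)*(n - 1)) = 1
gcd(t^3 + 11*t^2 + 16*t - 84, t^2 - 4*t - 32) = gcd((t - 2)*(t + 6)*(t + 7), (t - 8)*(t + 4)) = 1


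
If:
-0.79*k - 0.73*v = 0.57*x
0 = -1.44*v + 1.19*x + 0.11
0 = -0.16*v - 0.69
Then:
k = 7.82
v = -4.31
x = -5.31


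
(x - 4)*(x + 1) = x^2 - 3*x - 4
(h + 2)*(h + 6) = h^2 + 8*h + 12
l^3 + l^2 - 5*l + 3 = (l - 1)^2*(l + 3)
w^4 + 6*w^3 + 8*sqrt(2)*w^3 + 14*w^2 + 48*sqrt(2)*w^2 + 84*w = w*(w + 6)*(w + sqrt(2))*(w + 7*sqrt(2))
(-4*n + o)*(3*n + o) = -12*n^2 - n*o + o^2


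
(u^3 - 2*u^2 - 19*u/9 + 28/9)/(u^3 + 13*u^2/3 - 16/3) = (u - 7/3)/(u + 4)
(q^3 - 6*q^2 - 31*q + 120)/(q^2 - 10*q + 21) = (q^2 - 3*q - 40)/(q - 7)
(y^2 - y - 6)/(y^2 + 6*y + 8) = (y - 3)/(y + 4)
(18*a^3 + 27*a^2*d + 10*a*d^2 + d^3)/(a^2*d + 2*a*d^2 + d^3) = (18*a^2 + 9*a*d + d^2)/(d*(a + d))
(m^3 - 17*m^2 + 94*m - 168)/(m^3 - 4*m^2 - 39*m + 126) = (m^2 - 10*m + 24)/(m^2 + 3*m - 18)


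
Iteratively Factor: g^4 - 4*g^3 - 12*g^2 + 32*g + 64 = (g - 4)*(g^3 - 12*g - 16) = (g - 4)*(g + 2)*(g^2 - 2*g - 8) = (g - 4)^2*(g + 2)*(g + 2)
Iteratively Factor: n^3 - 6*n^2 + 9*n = (n - 3)*(n^2 - 3*n) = (n - 3)^2*(n)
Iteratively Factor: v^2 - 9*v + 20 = (v - 5)*(v - 4)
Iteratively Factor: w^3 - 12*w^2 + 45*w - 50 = (w - 5)*(w^2 - 7*w + 10) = (w - 5)*(w - 2)*(w - 5)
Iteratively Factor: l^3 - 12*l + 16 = (l - 2)*(l^2 + 2*l - 8) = (l - 2)*(l + 4)*(l - 2)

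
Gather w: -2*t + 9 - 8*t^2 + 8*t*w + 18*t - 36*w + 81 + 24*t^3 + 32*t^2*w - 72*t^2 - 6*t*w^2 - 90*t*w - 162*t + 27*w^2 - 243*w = 24*t^3 - 80*t^2 - 146*t + w^2*(27 - 6*t) + w*(32*t^2 - 82*t - 279) + 90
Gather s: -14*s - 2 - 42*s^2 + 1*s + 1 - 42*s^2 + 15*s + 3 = -84*s^2 + 2*s + 2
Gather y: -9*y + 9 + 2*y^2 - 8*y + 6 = 2*y^2 - 17*y + 15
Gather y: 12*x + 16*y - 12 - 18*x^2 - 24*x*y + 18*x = -18*x^2 + 30*x + y*(16 - 24*x) - 12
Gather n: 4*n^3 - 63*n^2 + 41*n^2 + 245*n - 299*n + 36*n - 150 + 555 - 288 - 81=4*n^3 - 22*n^2 - 18*n + 36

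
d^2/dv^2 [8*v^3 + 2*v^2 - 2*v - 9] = 48*v + 4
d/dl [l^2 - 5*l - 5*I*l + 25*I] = 2*l - 5 - 5*I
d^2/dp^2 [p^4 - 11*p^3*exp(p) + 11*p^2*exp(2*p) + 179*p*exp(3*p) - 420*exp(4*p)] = -11*p^3*exp(p) + 44*p^2*exp(2*p) - 66*p^2*exp(p) + 12*p^2 + 1611*p*exp(3*p) + 88*p*exp(2*p) - 66*p*exp(p) - 6720*exp(4*p) + 1074*exp(3*p) + 22*exp(2*p)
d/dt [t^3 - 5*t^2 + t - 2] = 3*t^2 - 10*t + 1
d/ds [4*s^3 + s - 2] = 12*s^2 + 1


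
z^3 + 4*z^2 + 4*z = z*(z + 2)^2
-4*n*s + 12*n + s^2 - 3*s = (-4*n + s)*(s - 3)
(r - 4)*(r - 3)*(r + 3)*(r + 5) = r^4 + r^3 - 29*r^2 - 9*r + 180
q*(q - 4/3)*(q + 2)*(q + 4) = q^4 + 14*q^3/3 - 32*q/3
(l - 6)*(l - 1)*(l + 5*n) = l^3 + 5*l^2*n - 7*l^2 - 35*l*n + 6*l + 30*n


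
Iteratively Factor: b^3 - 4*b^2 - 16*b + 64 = (b - 4)*(b^2 - 16) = (b - 4)^2*(b + 4)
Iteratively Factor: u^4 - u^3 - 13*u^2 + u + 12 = (u - 4)*(u^3 + 3*u^2 - u - 3) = (u - 4)*(u + 1)*(u^2 + 2*u - 3) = (u - 4)*(u + 1)*(u + 3)*(u - 1)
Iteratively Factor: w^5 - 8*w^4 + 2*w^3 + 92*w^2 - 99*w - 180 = (w + 3)*(w^4 - 11*w^3 + 35*w^2 - 13*w - 60) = (w - 3)*(w + 3)*(w^3 - 8*w^2 + 11*w + 20) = (w - 3)*(w + 1)*(w + 3)*(w^2 - 9*w + 20) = (w - 4)*(w - 3)*(w + 1)*(w + 3)*(w - 5)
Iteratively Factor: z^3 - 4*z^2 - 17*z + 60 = (z + 4)*(z^2 - 8*z + 15) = (z - 5)*(z + 4)*(z - 3)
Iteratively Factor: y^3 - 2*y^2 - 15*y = (y)*(y^2 - 2*y - 15) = y*(y + 3)*(y - 5)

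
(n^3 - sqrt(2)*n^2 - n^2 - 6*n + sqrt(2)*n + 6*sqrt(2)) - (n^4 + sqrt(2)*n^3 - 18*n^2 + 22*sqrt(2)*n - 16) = -n^4 - sqrt(2)*n^3 + n^3 - sqrt(2)*n^2 + 17*n^2 - 21*sqrt(2)*n - 6*n + 6*sqrt(2) + 16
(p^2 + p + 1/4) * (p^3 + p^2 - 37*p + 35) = p^5 + 2*p^4 - 143*p^3/4 - 7*p^2/4 + 103*p/4 + 35/4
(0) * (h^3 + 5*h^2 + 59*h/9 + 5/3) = 0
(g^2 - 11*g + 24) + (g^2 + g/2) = 2*g^2 - 21*g/2 + 24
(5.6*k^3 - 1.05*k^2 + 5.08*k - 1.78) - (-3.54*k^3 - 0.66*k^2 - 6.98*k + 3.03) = 9.14*k^3 - 0.39*k^2 + 12.06*k - 4.81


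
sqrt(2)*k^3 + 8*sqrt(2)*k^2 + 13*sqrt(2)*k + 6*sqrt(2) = (k + 1)*(k + 6)*(sqrt(2)*k + sqrt(2))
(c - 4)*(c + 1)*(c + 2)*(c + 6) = c^4 + 5*c^3 - 16*c^2 - 68*c - 48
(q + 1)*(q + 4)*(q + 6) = q^3 + 11*q^2 + 34*q + 24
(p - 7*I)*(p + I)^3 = p^4 - 4*I*p^3 + 18*p^2 + 20*I*p - 7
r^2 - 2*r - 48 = (r - 8)*(r + 6)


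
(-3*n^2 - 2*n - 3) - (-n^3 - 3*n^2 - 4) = n^3 - 2*n + 1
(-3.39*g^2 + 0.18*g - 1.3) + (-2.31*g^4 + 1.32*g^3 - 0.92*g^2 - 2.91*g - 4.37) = -2.31*g^4 + 1.32*g^3 - 4.31*g^2 - 2.73*g - 5.67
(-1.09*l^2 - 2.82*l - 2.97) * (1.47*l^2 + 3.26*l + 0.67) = -1.6023*l^4 - 7.6988*l^3 - 14.2894*l^2 - 11.5716*l - 1.9899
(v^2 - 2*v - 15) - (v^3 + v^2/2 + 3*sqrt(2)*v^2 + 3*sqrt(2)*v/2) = -v^3 - 3*sqrt(2)*v^2 + v^2/2 - 3*sqrt(2)*v/2 - 2*v - 15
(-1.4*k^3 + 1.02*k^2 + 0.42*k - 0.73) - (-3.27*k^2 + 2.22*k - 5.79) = -1.4*k^3 + 4.29*k^2 - 1.8*k + 5.06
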